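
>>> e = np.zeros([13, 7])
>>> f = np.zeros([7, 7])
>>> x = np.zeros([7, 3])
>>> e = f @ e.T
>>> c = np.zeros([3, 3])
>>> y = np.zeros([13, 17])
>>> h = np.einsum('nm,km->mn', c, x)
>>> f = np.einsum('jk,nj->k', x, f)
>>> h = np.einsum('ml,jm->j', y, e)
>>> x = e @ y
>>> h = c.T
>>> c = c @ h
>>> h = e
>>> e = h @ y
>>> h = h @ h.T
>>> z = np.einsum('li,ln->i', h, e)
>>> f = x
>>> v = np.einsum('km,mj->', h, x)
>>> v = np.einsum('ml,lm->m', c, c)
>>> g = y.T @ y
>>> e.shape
(7, 17)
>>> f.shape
(7, 17)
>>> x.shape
(7, 17)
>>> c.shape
(3, 3)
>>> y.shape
(13, 17)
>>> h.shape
(7, 7)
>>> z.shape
(7,)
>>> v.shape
(3,)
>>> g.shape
(17, 17)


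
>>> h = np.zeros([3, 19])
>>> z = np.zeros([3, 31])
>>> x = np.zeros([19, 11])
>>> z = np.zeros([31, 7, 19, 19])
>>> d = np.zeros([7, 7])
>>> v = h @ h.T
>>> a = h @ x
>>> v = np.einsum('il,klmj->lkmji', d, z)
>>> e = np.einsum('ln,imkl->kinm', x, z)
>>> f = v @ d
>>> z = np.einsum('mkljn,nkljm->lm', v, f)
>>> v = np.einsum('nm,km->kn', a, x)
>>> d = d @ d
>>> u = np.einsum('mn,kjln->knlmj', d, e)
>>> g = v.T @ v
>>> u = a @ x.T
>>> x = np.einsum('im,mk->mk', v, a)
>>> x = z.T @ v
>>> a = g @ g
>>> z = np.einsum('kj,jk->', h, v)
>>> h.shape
(3, 19)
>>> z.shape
()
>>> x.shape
(7, 3)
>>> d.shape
(7, 7)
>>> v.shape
(19, 3)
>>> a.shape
(3, 3)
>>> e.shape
(19, 31, 11, 7)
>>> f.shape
(7, 31, 19, 19, 7)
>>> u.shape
(3, 19)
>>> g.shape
(3, 3)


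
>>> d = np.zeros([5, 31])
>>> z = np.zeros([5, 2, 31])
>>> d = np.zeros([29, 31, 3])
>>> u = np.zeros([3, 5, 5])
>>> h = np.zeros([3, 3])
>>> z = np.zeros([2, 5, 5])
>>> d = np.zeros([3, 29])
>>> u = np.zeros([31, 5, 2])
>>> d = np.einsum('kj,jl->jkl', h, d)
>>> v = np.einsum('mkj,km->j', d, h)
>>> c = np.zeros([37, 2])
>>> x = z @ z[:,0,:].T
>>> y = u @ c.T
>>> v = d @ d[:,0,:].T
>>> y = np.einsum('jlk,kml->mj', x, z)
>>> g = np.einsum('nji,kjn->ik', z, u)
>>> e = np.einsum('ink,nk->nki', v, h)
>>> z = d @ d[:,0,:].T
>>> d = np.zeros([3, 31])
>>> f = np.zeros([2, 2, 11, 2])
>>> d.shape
(3, 31)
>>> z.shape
(3, 3, 3)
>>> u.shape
(31, 5, 2)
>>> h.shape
(3, 3)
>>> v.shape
(3, 3, 3)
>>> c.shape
(37, 2)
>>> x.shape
(2, 5, 2)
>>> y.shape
(5, 2)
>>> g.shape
(5, 31)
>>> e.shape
(3, 3, 3)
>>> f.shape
(2, 2, 11, 2)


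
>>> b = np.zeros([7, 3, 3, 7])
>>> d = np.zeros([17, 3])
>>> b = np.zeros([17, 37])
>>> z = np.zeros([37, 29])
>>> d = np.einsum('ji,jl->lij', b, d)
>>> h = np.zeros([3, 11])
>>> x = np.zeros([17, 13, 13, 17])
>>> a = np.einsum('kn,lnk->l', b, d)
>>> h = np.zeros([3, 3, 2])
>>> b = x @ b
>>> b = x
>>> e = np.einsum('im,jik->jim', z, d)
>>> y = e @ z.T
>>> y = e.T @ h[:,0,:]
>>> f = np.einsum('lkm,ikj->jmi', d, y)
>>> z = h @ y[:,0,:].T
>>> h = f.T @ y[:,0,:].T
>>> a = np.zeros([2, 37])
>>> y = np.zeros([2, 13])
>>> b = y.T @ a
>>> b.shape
(13, 37)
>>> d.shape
(3, 37, 17)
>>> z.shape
(3, 3, 29)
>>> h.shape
(29, 17, 29)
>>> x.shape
(17, 13, 13, 17)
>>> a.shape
(2, 37)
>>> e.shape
(3, 37, 29)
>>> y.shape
(2, 13)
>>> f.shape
(2, 17, 29)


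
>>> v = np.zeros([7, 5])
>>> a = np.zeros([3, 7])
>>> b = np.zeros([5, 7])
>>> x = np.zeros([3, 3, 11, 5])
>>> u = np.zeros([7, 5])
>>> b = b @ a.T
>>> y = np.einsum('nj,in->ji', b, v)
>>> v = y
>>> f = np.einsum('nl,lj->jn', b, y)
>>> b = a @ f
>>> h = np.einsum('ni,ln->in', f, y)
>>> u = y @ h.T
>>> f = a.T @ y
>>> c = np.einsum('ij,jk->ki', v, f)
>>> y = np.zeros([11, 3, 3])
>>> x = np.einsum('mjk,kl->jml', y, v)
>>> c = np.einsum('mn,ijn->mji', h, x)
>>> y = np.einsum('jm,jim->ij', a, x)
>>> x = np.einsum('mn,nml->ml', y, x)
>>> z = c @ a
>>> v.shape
(3, 7)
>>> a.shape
(3, 7)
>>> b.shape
(3, 5)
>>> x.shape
(11, 7)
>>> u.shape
(3, 5)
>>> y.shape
(11, 3)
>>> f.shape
(7, 7)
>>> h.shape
(5, 7)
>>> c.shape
(5, 11, 3)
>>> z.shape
(5, 11, 7)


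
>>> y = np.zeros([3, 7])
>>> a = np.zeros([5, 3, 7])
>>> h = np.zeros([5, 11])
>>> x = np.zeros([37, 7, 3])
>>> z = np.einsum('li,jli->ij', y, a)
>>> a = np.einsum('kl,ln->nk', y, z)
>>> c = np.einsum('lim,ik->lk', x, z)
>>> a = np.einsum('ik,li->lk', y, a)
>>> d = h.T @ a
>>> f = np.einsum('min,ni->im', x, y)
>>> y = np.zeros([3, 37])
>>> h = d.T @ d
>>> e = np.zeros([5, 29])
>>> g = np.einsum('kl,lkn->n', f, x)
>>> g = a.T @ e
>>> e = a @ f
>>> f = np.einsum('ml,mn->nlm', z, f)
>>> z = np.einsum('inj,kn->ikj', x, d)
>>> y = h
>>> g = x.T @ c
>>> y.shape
(7, 7)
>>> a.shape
(5, 7)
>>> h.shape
(7, 7)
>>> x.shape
(37, 7, 3)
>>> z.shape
(37, 11, 3)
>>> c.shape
(37, 5)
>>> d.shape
(11, 7)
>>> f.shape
(37, 5, 7)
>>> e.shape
(5, 37)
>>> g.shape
(3, 7, 5)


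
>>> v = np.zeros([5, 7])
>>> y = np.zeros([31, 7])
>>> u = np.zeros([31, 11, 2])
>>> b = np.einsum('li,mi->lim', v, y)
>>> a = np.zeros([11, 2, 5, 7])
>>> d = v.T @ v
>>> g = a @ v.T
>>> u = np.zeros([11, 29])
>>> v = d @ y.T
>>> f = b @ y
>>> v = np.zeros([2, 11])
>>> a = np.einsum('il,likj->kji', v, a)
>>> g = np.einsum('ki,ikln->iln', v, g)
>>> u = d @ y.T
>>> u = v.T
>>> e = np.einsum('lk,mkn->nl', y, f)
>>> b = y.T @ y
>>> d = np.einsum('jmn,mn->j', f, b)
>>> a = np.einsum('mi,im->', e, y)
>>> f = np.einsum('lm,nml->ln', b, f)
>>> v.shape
(2, 11)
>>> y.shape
(31, 7)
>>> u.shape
(11, 2)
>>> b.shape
(7, 7)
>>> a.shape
()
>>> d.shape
(5,)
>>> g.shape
(11, 5, 5)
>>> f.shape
(7, 5)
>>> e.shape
(7, 31)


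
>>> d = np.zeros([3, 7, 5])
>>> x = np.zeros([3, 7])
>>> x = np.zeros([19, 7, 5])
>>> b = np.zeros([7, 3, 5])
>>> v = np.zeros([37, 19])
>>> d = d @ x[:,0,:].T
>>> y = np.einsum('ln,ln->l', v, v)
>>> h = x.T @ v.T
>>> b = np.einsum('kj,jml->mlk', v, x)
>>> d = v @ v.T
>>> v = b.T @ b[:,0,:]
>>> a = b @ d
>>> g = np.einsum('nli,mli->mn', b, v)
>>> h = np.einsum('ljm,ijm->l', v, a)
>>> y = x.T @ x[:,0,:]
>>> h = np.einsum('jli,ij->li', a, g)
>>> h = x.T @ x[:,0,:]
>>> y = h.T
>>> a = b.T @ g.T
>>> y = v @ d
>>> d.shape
(37, 37)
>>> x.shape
(19, 7, 5)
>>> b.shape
(7, 5, 37)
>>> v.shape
(37, 5, 37)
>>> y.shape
(37, 5, 37)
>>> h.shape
(5, 7, 5)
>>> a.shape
(37, 5, 37)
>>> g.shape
(37, 7)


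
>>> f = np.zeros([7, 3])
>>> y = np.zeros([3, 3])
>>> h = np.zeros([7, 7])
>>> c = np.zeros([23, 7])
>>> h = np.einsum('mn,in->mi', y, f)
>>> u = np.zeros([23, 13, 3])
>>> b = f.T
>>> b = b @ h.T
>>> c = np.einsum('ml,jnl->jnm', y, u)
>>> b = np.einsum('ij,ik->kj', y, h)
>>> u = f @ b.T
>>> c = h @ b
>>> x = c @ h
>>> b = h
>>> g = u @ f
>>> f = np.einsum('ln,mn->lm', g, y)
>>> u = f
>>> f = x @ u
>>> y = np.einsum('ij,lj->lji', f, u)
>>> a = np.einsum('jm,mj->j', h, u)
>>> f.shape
(3, 3)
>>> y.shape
(7, 3, 3)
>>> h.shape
(3, 7)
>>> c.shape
(3, 3)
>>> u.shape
(7, 3)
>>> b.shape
(3, 7)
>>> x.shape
(3, 7)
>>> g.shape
(7, 3)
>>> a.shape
(3,)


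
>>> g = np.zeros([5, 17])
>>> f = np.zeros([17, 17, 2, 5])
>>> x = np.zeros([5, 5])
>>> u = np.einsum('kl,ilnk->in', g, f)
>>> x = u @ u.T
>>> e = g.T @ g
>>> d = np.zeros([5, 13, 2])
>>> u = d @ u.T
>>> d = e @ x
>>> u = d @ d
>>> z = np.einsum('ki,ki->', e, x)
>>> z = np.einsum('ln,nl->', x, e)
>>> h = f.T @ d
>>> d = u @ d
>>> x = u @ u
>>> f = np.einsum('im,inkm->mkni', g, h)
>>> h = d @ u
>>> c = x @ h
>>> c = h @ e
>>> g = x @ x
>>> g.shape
(17, 17)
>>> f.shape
(17, 17, 2, 5)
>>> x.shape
(17, 17)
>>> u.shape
(17, 17)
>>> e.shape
(17, 17)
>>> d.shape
(17, 17)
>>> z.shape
()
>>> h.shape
(17, 17)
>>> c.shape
(17, 17)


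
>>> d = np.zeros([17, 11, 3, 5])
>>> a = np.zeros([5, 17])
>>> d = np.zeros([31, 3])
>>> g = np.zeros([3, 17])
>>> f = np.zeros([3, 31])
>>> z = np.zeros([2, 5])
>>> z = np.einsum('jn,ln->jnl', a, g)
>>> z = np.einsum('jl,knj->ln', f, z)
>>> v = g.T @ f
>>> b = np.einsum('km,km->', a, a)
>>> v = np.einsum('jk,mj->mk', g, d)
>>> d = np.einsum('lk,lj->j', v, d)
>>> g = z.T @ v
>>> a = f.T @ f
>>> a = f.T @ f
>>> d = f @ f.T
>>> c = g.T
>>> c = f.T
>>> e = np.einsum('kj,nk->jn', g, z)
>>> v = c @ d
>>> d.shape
(3, 3)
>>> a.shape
(31, 31)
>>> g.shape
(17, 17)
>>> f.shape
(3, 31)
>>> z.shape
(31, 17)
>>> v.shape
(31, 3)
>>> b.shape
()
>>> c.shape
(31, 3)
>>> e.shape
(17, 31)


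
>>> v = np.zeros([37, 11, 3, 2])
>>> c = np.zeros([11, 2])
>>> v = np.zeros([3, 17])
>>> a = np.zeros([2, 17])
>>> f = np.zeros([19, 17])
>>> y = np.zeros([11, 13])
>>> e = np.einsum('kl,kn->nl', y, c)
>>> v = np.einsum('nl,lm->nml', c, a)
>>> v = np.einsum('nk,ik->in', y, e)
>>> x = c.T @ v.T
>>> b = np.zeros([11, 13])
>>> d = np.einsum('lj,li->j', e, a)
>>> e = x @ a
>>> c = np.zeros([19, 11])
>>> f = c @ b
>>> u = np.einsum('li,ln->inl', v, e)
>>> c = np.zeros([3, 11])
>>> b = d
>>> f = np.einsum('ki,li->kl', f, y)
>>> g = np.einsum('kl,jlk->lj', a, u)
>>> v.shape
(2, 11)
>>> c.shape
(3, 11)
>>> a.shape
(2, 17)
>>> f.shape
(19, 11)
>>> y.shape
(11, 13)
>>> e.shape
(2, 17)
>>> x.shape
(2, 2)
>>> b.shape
(13,)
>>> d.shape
(13,)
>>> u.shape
(11, 17, 2)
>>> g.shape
(17, 11)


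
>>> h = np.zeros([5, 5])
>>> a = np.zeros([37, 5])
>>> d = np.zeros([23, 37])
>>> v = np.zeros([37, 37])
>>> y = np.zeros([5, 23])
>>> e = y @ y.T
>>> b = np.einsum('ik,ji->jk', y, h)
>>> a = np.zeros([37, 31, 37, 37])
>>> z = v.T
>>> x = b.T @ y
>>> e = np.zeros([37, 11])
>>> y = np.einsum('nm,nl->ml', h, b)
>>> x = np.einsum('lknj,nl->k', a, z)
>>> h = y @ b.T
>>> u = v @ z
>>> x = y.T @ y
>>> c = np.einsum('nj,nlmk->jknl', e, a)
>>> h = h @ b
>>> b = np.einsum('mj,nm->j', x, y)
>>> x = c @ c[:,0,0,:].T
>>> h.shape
(5, 23)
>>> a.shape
(37, 31, 37, 37)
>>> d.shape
(23, 37)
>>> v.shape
(37, 37)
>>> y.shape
(5, 23)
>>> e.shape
(37, 11)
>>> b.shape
(23,)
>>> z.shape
(37, 37)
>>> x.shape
(11, 37, 37, 11)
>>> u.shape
(37, 37)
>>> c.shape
(11, 37, 37, 31)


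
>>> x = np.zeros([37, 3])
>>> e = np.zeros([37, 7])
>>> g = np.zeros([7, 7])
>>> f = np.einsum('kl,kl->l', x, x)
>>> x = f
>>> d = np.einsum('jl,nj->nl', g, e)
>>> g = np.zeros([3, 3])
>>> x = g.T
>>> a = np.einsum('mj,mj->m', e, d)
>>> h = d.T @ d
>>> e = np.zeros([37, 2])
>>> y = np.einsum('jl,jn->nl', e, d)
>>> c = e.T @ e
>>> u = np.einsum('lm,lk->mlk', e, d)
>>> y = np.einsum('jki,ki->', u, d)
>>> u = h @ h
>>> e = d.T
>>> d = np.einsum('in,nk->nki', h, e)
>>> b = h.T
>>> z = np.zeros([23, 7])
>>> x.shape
(3, 3)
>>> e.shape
(7, 37)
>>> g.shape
(3, 3)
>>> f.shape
(3,)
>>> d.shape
(7, 37, 7)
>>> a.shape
(37,)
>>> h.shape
(7, 7)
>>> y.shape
()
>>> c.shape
(2, 2)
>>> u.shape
(7, 7)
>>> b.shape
(7, 7)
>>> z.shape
(23, 7)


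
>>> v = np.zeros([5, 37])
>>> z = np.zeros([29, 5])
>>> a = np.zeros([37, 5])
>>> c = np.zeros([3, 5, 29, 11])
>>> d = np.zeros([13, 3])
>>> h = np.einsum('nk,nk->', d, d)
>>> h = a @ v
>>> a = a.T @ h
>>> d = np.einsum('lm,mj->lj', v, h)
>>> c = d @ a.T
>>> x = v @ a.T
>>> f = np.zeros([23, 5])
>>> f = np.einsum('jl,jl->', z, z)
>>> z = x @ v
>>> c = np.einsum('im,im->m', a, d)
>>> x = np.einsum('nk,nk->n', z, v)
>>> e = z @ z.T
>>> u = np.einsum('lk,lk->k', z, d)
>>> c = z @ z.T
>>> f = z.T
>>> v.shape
(5, 37)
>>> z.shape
(5, 37)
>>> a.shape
(5, 37)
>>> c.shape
(5, 5)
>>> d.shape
(5, 37)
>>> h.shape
(37, 37)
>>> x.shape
(5,)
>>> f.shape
(37, 5)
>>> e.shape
(5, 5)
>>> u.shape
(37,)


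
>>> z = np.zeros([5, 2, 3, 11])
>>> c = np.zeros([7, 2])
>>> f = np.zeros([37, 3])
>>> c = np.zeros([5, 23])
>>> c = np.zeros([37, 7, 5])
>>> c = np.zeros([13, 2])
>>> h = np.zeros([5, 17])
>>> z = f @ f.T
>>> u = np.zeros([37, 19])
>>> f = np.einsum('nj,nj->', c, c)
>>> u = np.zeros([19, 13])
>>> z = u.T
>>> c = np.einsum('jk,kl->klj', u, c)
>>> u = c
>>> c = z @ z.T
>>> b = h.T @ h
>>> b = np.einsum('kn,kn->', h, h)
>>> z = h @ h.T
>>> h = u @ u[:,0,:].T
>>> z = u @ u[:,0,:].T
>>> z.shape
(13, 2, 13)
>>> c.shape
(13, 13)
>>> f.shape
()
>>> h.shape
(13, 2, 13)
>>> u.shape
(13, 2, 19)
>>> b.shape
()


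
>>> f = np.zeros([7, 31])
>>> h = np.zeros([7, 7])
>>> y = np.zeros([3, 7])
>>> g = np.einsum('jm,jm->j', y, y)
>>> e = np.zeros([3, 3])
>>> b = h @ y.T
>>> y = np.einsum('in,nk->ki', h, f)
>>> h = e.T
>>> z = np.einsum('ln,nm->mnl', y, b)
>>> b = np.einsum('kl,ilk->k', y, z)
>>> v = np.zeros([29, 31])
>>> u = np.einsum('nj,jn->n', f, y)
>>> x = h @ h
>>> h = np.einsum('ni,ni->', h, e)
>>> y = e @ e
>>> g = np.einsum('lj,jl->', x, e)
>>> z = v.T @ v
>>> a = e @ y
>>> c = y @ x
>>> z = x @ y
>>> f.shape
(7, 31)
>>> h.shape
()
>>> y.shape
(3, 3)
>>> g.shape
()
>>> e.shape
(3, 3)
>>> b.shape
(31,)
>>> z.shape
(3, 3)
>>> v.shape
(29, 31)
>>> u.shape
(7,)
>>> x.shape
(3, 3)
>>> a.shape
(3, 3)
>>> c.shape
(3, 3)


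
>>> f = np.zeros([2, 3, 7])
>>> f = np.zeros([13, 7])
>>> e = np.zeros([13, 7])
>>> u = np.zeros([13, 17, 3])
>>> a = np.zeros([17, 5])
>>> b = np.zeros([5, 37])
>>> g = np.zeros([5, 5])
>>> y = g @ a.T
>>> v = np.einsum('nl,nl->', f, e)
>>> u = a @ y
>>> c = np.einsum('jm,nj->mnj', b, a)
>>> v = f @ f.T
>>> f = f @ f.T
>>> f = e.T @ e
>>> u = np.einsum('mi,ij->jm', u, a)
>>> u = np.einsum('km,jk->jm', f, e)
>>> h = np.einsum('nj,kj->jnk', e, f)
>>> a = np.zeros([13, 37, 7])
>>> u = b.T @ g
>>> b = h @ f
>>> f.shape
(7, 7)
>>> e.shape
(13, 7)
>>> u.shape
(37, 5)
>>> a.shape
(13, 37, 7)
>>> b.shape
(7, 13, 7)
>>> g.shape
(5, 5)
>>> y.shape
(5, 17)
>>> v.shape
(13, 13)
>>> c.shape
(37, 17, 5)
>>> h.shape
(7, 13, 7)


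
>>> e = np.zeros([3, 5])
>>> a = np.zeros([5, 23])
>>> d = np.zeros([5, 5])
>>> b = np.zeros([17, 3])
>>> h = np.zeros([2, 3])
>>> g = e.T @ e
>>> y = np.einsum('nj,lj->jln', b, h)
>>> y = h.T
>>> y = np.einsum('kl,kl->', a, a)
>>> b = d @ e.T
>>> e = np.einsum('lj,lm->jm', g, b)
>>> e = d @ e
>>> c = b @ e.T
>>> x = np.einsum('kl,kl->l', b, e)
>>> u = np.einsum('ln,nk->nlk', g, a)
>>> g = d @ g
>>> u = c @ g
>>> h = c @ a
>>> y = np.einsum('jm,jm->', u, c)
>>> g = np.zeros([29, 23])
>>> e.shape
(5, 3)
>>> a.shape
(5, 23)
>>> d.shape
(5, 5)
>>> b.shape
(5, 3)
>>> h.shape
(5, 23)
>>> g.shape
(29, 23)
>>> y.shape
()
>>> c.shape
(5, 5)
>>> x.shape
(3,)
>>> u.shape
(5, 5)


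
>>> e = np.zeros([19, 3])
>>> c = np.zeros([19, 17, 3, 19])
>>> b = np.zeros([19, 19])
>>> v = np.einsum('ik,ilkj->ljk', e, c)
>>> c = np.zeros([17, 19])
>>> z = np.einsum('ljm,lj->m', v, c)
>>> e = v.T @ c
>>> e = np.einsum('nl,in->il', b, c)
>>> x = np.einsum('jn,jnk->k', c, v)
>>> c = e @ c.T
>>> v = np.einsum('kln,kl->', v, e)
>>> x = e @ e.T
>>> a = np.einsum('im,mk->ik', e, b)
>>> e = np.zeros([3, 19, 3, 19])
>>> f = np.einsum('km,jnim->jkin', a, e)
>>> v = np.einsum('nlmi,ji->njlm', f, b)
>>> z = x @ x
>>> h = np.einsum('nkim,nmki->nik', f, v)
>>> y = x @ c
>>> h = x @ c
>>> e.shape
(3, 19, 3, 19)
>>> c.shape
(17, 17)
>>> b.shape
(19, 19)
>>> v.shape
(3, 19, 17, 3)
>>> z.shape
(17, 17)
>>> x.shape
(17, 17)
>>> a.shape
(17, 19)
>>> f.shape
(3, 17, 3, 19)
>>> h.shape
(17, 17)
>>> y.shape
(17, 17)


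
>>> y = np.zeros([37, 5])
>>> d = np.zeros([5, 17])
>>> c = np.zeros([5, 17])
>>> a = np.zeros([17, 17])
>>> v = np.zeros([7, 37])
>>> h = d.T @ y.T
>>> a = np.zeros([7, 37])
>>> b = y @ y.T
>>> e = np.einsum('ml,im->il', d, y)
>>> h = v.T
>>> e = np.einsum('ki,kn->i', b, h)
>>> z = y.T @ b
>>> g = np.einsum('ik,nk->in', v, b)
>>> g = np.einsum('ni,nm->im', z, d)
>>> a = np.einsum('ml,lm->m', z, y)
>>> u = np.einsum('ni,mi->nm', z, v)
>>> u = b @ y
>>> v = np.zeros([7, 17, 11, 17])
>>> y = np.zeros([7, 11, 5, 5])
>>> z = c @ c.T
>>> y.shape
(7, 11, 5, 5)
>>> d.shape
(5, 17)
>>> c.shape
(5, 17)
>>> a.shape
(5,)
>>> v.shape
(7, 17, 11, 17)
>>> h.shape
(37, 7)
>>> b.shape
(37, 37)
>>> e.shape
(37,)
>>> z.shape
(5, 5)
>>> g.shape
(37, 17)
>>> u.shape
(37, 5)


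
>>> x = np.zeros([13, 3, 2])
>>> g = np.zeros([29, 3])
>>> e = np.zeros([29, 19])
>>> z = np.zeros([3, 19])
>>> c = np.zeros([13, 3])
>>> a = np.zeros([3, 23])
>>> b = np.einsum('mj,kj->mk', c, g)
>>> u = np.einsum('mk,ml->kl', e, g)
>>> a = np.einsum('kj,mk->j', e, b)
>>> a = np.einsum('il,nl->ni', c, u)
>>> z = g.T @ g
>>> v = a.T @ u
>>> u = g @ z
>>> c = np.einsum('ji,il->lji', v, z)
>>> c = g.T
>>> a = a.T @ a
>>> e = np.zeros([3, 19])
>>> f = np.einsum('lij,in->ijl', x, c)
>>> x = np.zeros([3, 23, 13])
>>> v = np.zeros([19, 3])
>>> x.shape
(3, 23, 13)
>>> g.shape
(29, 3)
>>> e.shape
(3, 19)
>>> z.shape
(3, 3)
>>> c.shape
(3, 29)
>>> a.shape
(13, 13)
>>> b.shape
(13, 29)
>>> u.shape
(29, 3)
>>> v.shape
(19, 3)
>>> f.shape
(3, 2, 13)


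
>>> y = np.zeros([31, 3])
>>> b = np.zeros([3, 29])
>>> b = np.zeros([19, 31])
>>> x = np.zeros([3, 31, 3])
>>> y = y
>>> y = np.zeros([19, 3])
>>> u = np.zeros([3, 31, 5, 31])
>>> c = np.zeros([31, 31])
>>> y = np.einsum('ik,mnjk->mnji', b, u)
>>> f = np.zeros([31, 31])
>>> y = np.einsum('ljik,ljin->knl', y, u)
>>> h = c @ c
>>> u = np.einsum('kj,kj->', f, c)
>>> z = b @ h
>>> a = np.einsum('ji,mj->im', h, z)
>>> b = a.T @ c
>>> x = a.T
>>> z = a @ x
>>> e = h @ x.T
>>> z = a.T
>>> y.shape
(19, 31, 3)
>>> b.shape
(19, 31)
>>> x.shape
(19, 31)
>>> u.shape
()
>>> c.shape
(31, 31)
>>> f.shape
(31, 31)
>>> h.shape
(31, 31)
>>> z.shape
(19, 31)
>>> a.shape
(31, 19)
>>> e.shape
(31, 19)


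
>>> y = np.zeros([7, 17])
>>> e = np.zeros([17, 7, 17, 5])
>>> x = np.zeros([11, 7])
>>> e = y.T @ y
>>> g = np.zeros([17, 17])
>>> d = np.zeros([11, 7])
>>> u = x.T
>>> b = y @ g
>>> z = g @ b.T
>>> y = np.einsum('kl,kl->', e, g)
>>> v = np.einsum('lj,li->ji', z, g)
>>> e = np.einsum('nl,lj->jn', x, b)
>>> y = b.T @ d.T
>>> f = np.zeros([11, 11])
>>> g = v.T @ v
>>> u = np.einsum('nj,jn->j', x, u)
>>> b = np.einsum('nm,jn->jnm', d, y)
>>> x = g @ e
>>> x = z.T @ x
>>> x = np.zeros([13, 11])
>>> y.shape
(17, 11)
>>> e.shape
(17, 11)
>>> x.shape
(13, 11)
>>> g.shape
(17, 17)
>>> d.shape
(11, 7)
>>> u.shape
(7,)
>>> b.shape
(17, 11, 7)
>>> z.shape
(17, 7)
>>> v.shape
(7, 17)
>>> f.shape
(11, 11)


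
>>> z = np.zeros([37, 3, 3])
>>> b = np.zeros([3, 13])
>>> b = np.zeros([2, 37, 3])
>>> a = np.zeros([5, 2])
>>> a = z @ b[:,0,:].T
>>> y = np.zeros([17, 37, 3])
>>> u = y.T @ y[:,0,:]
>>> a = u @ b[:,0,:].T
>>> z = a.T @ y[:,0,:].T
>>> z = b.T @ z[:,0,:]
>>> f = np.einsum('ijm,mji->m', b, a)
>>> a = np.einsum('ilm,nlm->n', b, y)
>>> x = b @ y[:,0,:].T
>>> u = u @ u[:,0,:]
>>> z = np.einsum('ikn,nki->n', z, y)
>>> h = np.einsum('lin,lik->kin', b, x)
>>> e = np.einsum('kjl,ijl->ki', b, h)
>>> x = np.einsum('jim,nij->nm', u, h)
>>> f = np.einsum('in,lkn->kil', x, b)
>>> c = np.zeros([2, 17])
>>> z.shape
(17,)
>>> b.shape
(2, 37, 3)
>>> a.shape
(17,)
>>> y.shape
(17, 37, 3)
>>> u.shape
(3, 37, 3)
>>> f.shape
(37, 17, 2)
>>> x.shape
(17, 3)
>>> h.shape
(17, 37, 3)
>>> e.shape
(2, 17)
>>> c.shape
(2, 17)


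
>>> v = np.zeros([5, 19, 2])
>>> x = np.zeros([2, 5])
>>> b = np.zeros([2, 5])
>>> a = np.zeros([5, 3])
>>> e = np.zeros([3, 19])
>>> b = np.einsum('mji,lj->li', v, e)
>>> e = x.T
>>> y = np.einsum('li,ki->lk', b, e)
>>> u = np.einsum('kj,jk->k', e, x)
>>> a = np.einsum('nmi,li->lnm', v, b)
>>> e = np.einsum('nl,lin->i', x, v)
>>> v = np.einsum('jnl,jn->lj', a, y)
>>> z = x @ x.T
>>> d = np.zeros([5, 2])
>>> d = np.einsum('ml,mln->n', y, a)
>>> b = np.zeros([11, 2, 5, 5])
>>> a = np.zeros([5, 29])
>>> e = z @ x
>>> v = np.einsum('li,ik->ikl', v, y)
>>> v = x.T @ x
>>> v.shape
(5, 5)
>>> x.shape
(2, 5)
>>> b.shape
(11, 2, 5, 5)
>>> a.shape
(5, 29)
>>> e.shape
(2, 5)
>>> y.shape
(3, 5)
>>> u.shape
(5,)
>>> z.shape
(2, 2)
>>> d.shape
(19,)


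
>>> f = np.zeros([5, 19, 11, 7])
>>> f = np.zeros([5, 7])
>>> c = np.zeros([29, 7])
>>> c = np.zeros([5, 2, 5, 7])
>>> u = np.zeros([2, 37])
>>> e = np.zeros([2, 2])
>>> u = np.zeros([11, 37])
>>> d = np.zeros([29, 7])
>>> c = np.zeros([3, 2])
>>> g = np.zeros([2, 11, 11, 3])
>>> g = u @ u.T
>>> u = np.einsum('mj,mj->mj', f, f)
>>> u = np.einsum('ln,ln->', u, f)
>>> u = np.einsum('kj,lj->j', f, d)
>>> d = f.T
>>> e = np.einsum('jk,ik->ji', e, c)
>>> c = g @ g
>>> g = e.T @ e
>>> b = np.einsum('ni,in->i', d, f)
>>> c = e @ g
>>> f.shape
(5, 7)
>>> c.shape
(2, 3)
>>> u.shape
(7,)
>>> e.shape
(2, 3)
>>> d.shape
(7, 5)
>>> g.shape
(3, 3)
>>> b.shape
(5,)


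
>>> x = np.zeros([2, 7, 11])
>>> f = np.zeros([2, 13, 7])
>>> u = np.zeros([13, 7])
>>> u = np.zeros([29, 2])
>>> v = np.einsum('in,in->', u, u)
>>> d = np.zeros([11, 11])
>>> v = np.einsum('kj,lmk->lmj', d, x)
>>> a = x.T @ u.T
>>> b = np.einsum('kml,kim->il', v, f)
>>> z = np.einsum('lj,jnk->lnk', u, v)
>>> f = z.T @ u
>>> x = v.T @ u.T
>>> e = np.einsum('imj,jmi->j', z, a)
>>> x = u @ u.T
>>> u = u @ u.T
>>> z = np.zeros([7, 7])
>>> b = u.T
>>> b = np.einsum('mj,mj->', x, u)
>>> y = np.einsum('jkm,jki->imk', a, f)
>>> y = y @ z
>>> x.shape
(29, 29)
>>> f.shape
(11, 7, 2)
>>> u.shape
(29, 29)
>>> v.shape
(2, 7, 11)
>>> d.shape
(11, 11)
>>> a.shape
(11, 7, 29)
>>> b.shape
()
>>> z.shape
(7, 7)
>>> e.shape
(11,)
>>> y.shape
(2, 29, 7)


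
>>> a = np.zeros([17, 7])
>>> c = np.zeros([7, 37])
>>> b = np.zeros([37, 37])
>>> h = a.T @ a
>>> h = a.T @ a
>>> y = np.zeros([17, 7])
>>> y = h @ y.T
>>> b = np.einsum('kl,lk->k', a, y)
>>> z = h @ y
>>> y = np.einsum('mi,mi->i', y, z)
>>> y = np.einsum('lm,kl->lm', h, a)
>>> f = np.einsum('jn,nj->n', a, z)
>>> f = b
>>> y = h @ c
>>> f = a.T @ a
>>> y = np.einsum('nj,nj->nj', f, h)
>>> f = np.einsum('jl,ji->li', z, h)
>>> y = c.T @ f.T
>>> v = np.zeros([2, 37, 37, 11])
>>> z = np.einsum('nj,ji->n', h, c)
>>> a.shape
(17, 7)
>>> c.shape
(7, 37)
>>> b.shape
(17,)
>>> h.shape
(7, 7)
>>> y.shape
(37, 17)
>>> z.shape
(7,)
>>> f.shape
(17, 7)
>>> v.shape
(2, 37, 37, 11)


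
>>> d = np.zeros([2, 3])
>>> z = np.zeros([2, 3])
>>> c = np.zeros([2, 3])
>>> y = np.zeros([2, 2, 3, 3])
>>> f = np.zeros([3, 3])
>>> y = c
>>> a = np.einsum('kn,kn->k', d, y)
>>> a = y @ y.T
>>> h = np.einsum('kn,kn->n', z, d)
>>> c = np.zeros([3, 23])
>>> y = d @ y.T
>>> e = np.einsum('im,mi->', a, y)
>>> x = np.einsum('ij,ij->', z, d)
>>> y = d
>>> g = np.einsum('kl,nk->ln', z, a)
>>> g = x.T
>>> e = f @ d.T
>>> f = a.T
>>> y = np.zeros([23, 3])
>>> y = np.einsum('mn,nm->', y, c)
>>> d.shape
(2, 3)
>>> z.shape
(2, 3)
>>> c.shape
(3, 23)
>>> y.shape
()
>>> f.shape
(2, 2)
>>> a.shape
(2, 2)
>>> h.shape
(3,)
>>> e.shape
(3, 2)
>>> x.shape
()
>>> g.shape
()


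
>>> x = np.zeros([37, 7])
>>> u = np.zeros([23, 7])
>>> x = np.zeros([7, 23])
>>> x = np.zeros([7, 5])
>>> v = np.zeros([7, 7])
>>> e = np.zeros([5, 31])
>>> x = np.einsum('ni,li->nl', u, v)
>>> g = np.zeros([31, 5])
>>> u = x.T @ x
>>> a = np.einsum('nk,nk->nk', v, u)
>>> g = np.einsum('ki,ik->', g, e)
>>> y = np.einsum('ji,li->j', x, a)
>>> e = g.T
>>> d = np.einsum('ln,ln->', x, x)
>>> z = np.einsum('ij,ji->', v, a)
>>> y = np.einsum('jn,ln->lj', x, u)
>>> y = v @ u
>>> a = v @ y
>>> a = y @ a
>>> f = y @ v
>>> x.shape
(23, 7)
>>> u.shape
(7, 7)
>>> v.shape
(7, 7)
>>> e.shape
()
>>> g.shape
()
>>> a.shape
(7, 7)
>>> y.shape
(7, 7)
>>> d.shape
()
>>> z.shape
()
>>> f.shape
(7, 7)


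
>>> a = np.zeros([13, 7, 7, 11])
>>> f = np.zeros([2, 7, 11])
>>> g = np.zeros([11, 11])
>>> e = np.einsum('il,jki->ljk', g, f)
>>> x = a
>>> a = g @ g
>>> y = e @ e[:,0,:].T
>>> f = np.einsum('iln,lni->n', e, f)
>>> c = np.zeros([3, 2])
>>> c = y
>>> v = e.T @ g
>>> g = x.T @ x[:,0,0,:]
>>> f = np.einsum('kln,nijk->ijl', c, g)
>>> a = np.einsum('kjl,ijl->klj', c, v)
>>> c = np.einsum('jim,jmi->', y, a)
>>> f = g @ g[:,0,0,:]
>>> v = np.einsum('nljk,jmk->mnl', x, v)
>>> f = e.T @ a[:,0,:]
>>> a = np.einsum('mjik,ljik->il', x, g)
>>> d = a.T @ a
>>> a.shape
(7, 11)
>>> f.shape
(7, 2, 2)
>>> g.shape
(11, 7, 7, 11)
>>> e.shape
(11, 2, 7)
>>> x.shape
(13, 7, 7, 11)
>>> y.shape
(11, 2, 11)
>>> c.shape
()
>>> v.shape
(2, 13, 7)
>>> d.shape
(11, 11)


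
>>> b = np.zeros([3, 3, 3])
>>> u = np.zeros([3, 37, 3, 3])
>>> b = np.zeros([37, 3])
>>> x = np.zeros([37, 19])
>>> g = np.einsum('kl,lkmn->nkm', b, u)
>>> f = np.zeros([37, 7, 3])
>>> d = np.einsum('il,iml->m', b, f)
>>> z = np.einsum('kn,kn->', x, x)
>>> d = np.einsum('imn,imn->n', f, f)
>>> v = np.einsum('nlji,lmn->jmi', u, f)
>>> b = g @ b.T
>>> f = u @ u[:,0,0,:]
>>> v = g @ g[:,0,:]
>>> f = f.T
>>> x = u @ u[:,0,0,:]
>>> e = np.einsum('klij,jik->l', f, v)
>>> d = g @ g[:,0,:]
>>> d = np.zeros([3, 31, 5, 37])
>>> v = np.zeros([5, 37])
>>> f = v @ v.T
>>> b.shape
(3, 37, 37)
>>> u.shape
(3, 37, 3, 3)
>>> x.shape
(3, 37, 3, 3)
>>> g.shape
(3, 37, 3)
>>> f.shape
(5, 5)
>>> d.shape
(3, 31, 5, 37)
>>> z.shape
()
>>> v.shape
(5, 37)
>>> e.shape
(3,)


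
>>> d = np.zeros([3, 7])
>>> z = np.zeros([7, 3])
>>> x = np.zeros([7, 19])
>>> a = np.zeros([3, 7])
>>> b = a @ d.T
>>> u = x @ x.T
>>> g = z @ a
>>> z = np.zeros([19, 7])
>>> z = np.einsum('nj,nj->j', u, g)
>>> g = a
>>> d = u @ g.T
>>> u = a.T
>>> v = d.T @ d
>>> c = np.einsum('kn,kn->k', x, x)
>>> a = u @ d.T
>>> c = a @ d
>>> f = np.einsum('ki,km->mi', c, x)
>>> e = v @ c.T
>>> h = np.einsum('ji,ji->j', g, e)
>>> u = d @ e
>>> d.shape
(7, 3)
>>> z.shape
(7,)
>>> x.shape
(7, 19)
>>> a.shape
(7, 7)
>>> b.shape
(3, 3)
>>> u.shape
(7, 7)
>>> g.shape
(3, 7)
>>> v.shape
(3, 3)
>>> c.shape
(7, 3)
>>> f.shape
(19, 3)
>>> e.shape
(3, 7)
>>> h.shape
(3,)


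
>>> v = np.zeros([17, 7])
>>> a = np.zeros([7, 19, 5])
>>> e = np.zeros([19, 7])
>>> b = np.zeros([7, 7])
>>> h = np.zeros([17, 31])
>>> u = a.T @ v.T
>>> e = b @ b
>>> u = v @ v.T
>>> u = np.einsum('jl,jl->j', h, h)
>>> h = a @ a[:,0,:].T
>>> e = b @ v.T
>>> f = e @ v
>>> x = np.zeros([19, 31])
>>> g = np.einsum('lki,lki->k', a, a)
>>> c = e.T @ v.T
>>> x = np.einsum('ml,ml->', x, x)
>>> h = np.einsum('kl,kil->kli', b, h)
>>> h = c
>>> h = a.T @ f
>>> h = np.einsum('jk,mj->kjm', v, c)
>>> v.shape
(17, 7)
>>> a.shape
(7, 19, 5)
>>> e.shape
(7, 17)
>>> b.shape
(7, 7)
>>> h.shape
(7, 17, 17)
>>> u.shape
(17,)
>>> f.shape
(7, 7)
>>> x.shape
()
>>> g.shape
(19,)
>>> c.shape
(17, 17)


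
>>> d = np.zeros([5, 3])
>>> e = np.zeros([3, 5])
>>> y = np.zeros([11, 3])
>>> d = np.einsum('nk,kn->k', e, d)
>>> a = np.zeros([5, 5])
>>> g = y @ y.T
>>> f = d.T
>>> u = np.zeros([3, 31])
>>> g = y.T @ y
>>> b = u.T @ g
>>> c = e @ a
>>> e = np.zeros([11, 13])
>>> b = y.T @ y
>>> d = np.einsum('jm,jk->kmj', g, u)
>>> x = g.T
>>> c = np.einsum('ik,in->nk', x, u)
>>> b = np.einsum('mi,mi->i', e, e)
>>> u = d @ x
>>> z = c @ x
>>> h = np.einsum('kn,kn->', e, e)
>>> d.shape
(31, 3, 3)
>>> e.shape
(11, 13)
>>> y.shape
(11, 3)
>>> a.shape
(5, 5)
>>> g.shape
(3, 3)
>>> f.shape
(5,)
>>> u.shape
(31, 3, 3)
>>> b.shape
(13,)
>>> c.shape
(31, 3)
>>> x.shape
(3, 3)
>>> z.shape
(31, 3)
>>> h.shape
()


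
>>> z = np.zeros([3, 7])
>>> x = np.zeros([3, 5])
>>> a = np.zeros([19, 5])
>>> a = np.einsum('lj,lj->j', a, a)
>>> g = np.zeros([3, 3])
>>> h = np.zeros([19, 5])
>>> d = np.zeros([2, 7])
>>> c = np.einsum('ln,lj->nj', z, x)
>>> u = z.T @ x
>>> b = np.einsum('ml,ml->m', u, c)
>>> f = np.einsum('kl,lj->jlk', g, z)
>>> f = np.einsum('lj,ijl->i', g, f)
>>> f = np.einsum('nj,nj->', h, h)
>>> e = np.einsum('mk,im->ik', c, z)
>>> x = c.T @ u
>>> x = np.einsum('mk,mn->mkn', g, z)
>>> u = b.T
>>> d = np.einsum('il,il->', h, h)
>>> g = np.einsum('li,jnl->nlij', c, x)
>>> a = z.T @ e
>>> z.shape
(3, 7)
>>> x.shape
(3, 3, 7)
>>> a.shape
(7, 5)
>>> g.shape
(3, 7, 5, 3)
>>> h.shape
(19, 5)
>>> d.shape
()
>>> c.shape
(7, 5)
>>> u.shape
(7,)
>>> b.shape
(7,)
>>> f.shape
()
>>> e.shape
(3, 5)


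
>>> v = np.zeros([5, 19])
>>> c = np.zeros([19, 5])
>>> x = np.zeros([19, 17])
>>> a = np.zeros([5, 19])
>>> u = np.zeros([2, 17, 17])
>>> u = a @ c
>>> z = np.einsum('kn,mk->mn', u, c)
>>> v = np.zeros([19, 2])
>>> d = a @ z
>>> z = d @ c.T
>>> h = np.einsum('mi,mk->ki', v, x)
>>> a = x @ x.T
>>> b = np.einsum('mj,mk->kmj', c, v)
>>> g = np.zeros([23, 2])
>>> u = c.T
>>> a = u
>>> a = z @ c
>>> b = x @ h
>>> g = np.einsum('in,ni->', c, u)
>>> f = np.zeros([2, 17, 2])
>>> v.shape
(19, 2)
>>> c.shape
(19, 5)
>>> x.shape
(19, 17)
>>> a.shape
(5, 5)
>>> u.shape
(5, 19)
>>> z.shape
(5, 19)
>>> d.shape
(5, 5)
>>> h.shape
(17, 2)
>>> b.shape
(19, 2)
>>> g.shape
()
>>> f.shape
(2, 17, 2)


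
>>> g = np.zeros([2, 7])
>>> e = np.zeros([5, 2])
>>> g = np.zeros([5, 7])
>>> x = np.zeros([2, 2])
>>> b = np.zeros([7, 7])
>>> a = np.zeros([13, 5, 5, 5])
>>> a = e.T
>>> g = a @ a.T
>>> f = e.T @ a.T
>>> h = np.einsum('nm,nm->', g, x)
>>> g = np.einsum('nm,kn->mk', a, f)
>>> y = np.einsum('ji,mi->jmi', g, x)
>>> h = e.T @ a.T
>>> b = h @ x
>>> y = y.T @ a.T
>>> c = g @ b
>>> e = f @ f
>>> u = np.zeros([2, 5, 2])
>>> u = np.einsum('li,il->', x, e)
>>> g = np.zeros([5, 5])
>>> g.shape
(5, 5)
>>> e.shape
(2, 2)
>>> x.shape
(2, 2)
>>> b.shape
(2, 2)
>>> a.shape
(2, 5)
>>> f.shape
(2, 2)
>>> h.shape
(2, 2)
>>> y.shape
(2, 2, 2)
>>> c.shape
(5, 2)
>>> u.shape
()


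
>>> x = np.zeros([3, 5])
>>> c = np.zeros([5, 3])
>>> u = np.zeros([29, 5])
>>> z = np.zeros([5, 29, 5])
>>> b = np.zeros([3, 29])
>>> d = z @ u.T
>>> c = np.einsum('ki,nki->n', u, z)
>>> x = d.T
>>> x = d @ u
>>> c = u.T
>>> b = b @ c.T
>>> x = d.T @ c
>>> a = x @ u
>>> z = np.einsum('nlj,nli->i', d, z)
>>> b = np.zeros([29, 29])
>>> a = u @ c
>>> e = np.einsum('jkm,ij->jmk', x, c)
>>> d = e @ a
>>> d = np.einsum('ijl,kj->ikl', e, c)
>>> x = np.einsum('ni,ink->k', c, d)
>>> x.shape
(29,)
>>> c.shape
(5, 29)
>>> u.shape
(29, 5)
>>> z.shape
(5,)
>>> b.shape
(29, 29)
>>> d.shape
(29, 5, 29)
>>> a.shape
(29, 29)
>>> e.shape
(29, 29, 29)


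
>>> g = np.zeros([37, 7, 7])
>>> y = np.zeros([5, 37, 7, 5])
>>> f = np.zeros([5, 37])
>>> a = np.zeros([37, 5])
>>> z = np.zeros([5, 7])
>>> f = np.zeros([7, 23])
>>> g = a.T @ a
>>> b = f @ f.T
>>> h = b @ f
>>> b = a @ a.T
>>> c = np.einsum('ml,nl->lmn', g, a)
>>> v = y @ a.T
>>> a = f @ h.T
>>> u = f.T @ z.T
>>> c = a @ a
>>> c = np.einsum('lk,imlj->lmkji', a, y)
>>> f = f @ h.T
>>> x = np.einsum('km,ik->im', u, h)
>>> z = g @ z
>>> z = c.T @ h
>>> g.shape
(5, 5)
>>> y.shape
(5, 37, 7, 5)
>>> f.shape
(7, 7)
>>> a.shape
(7, 7)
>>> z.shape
(5, 5, 7, 37, 23)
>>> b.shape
(37, 37)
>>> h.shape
(7, 23)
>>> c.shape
(7, 37, 7, 5, 5)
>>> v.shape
(5, 37, 7, 37)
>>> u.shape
(23, 5)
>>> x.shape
(7, 5)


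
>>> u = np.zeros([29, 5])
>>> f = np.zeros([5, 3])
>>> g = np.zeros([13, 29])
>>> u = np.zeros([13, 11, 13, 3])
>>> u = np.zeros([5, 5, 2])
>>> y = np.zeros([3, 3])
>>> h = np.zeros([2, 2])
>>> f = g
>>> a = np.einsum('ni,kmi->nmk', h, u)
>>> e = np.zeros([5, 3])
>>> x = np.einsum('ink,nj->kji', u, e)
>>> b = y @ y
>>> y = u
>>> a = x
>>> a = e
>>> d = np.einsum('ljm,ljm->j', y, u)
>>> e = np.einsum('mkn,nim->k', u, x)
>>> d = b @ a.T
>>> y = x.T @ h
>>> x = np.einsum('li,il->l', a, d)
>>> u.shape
(5, 5, 2)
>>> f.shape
(13, 29)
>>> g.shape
(13, 29)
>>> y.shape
(5, 3, 2)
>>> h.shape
(2, 2)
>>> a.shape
(5, 3)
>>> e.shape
(5,)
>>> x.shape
(5,)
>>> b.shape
(3, 3)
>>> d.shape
(3, 5)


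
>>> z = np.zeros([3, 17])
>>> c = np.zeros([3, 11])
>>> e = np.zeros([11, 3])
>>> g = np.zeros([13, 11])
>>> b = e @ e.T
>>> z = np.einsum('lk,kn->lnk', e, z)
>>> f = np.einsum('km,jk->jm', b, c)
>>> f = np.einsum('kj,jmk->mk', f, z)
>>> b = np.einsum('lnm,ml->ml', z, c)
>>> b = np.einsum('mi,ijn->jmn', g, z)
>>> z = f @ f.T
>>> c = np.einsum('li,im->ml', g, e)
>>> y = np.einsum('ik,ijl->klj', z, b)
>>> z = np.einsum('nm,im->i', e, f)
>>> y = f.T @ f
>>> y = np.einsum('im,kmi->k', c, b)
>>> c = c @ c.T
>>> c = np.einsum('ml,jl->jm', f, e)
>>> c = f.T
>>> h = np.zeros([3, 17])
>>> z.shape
(17,)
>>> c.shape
(3, 17)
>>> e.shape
(11, 3)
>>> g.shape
(13, 11)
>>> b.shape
(17, 13, 3)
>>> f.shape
(17, 3)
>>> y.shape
(17,)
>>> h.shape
(3, 17)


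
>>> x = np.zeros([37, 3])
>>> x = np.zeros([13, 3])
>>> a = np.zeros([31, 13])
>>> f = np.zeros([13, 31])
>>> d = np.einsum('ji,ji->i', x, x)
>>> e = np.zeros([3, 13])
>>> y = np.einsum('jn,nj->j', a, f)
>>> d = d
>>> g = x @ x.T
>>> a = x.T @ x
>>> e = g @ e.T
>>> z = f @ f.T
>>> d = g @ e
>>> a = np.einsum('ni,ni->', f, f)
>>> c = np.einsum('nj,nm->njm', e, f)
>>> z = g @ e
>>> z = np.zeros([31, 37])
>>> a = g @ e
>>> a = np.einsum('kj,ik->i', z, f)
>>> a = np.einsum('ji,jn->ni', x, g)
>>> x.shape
(13, 3)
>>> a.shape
(13, 3)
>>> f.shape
(13, 31)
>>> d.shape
(13, 3)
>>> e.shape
(13, 3)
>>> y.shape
(31,)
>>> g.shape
(13, 13)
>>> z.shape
(31, 37)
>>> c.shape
(13, 3, 31)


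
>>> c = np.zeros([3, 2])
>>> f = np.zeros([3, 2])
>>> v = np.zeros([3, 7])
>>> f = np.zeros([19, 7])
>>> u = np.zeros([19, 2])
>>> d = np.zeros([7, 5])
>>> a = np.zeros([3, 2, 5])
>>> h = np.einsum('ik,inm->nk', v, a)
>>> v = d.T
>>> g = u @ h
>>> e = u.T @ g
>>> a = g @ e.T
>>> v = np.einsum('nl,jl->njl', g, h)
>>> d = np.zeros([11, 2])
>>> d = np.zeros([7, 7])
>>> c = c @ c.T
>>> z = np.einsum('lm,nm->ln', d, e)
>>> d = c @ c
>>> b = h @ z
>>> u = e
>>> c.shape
(3, 3)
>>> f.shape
(19, 7)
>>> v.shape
(19, 2, 7)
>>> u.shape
(2, 7)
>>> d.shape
(3, 3)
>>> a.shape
(19, 2)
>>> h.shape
(2, 7)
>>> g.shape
(19, 7)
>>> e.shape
(2, 7)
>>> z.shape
(7, 2)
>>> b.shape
(2, 2)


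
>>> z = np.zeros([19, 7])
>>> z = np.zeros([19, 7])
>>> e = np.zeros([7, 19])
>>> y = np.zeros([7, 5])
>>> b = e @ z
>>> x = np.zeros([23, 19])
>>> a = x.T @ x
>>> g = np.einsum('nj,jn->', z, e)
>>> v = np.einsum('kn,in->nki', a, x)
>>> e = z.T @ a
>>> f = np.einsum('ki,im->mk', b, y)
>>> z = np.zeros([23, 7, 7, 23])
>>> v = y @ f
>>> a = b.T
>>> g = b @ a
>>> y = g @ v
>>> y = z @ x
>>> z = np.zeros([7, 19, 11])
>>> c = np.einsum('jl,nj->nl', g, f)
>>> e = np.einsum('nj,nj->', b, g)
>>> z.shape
(7, 19, 11)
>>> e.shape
()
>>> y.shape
(23, 7, 7, 19)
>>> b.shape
(7, 7)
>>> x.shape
(23, 19)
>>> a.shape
(7, 7)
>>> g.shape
(7, 7)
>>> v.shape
(7, 7)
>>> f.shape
(5, 7)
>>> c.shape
(5, 7)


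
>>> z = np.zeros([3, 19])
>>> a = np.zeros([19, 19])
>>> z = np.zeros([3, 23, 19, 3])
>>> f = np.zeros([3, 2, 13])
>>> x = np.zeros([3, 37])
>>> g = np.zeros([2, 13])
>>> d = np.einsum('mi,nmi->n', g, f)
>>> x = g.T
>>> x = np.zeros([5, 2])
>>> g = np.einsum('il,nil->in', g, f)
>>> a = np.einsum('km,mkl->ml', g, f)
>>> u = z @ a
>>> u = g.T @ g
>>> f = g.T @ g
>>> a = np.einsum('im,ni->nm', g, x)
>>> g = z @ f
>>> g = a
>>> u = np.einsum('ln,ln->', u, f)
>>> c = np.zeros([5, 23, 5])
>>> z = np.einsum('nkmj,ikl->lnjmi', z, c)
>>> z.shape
(5, 3, 3, 19, 5)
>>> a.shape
(5, 3)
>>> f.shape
(3, 3)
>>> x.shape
(5, 2)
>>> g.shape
(5, 3)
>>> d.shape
(3,)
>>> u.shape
()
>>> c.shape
(5, 23, 5)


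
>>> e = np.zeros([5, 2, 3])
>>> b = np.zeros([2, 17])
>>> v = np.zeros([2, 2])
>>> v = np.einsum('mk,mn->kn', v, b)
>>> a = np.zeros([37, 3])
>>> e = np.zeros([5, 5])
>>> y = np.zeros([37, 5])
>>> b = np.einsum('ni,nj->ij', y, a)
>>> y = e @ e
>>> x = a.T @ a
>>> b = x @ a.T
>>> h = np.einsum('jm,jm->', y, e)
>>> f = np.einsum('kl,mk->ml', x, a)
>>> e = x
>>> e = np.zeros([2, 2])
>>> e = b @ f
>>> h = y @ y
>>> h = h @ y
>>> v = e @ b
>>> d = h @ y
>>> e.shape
(3, 3)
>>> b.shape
(3, 37)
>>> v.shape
(3, 37)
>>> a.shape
(37, 3)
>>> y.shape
(5, 5)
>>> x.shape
(3, 3)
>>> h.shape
(5, 5)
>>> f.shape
(37, 3)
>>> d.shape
(5, 5)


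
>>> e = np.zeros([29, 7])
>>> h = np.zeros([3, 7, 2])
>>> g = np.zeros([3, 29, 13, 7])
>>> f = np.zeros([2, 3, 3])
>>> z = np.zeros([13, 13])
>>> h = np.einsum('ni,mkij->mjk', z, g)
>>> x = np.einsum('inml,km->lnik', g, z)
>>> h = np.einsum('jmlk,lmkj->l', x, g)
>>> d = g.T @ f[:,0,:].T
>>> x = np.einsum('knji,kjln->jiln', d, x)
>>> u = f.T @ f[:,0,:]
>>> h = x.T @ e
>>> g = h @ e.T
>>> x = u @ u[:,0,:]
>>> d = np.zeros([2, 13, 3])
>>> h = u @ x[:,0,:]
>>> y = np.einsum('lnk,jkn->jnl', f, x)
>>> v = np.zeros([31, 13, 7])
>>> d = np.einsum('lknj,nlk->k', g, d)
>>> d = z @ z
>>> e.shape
(29, 7)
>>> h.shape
(3, 3, 3)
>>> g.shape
(13, 3, 2, 29)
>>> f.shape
(2, 3, 3)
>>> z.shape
(13, 13)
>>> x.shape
(3, 3, 3)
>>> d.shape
(13, 13)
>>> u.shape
(3, 3, 3)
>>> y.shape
(3, 3, 2)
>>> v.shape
(31, 13, 7)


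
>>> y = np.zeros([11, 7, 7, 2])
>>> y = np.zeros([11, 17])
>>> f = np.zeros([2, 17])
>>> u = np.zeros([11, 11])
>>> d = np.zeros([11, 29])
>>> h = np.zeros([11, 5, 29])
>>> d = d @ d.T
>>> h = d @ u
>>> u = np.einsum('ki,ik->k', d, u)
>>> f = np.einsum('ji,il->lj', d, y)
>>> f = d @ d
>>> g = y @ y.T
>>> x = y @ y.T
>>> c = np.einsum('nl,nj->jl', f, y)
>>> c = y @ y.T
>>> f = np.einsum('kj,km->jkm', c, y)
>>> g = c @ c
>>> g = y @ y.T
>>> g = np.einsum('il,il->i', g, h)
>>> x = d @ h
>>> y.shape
(11, 17)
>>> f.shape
(11, 11, 17)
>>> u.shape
(11,)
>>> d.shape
(11, 11)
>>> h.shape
(11, 11)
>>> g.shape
(11,)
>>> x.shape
(11, 11)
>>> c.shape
(11, 11)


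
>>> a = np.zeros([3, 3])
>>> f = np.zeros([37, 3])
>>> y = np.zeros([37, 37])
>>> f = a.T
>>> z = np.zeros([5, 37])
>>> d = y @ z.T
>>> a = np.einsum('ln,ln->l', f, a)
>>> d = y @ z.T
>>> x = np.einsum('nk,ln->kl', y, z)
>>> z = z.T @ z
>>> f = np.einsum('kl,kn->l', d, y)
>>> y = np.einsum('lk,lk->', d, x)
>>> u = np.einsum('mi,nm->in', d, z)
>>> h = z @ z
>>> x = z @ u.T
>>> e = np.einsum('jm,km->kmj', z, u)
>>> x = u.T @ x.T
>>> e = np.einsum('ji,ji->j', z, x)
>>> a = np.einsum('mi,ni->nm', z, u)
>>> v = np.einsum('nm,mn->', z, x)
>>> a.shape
(5, 37)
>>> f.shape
(5,)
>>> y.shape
()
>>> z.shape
(37, 37)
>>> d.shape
(37, 5)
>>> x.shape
(37, 37)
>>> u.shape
(5, 37)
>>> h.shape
(37, 37)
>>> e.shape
(37,)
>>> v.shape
()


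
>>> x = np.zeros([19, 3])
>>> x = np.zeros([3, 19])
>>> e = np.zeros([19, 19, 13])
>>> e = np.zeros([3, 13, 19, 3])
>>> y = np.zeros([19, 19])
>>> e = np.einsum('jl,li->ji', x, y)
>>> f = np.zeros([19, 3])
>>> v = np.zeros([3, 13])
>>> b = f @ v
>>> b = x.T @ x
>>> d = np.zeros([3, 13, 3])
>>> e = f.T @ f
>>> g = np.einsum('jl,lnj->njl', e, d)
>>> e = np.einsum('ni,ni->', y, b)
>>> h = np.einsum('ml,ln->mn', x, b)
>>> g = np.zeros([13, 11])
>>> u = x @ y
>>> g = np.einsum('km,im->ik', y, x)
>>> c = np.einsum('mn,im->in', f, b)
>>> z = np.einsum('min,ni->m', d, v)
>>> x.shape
(3, 19)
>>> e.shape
()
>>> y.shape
(19, 19)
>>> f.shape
(19, 3)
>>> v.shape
(3, 13)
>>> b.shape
(19, 19)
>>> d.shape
(3, 13, 3)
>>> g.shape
(3, 19)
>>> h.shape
(3, 19)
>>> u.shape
(3, 19)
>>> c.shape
(19, 3)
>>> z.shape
(3,)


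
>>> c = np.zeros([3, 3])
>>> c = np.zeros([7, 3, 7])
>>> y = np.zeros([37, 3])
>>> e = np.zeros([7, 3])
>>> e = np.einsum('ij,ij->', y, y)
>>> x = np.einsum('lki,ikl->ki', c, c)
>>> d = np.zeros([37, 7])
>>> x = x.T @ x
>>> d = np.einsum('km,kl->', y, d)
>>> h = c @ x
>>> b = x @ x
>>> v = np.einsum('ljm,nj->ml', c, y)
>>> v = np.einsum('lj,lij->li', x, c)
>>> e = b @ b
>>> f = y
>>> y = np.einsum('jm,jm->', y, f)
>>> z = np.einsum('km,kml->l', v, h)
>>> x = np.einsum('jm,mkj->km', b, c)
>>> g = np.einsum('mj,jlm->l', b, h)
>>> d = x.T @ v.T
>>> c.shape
(7, 3, 7)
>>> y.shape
()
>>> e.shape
(7, 7)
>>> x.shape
(3, 7)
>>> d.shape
(7, 7)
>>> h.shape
(7, 3, 7)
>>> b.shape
(7, 7)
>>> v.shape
(7, 3)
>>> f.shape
(37, 3)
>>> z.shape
(7,)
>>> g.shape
(3,)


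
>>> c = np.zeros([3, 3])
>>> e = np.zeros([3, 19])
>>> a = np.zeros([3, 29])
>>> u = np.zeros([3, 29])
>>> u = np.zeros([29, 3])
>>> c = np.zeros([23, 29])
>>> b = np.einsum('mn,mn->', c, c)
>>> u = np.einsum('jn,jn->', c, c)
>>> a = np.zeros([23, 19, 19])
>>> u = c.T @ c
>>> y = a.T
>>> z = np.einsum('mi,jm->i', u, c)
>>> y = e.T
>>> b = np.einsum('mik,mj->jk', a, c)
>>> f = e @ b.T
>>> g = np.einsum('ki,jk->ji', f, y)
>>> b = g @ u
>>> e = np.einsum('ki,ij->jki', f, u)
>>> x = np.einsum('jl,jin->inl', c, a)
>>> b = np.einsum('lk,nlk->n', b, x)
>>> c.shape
(23, 29)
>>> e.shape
(29, 3, 29)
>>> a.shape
(23, 19, 19)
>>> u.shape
(29, 29)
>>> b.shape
(19,)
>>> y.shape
(19, 3)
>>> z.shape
(29,)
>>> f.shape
(3, 29)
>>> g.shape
(19, 29)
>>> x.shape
(19, 19, 29)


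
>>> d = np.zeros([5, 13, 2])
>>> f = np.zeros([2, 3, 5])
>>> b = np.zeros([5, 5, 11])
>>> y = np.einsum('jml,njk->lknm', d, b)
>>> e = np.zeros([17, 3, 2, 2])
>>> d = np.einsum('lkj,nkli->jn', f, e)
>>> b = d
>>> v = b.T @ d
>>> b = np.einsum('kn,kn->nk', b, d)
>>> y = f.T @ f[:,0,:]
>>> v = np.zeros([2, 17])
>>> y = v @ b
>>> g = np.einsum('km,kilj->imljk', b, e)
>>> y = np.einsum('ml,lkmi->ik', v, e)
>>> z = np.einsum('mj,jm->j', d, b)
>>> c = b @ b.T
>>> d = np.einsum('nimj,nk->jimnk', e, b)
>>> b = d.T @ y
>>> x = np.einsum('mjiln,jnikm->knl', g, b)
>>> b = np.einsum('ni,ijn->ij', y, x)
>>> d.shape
(2, 3, 2, 17, 5)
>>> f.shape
(2, 3, 5)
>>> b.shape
(3, 17)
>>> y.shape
(2, 3)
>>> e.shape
(17, 3, 2, 2)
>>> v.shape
(2, 17)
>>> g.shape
(3, 5, 2, 2, 17)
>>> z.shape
(17,)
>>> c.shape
(17, 17)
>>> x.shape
(3, 17, 2)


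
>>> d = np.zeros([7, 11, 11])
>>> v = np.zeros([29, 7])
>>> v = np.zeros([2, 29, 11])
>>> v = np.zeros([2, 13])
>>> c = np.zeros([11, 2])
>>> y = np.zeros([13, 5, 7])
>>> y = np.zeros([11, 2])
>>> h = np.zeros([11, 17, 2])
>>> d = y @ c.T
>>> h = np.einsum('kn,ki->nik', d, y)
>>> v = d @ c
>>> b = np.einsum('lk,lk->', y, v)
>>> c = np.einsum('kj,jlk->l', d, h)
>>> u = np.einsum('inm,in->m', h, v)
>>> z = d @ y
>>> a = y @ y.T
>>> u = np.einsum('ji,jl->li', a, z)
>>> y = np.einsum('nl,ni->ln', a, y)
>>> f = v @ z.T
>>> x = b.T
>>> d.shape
(11, 11)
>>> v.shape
(11, 2)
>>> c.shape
(2,)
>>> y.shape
(11, 11)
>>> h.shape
(11, 2, 11)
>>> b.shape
()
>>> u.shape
(2, 11)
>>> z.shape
(11, 2)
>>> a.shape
(11, 11)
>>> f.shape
(11, 11)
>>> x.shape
()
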